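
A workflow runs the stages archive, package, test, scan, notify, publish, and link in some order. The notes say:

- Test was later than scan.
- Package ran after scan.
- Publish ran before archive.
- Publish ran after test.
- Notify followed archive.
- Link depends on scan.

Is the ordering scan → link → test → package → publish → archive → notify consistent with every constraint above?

Check each stated constraint against the proposed order — e.g. scan is ahead of test; scan is ahead of package. Every pair is in the required order; nothing is violated.

yes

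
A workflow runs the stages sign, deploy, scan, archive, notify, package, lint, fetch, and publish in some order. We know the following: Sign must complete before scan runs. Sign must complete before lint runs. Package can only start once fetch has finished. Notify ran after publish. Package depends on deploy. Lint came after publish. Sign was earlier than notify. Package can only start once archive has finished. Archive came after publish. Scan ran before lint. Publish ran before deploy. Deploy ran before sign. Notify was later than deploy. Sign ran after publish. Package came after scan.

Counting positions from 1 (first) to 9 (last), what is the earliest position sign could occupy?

Deploy and publish must both come before sign — 2 forced predecessors.
Nothing else is forced ahead of sign, so its earliest slot is position 2 + 1 = 3.

3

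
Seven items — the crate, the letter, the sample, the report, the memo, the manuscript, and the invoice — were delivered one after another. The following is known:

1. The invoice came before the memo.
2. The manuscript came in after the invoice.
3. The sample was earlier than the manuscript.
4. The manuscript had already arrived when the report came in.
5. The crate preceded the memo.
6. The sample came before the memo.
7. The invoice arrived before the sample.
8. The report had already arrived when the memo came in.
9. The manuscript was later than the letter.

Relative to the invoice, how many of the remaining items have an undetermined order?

2

Forced after the invoice: the manuscript, the memo, the report, and the sample.
That leaves the crate and the letter with no forced order relative to the invoice — 2.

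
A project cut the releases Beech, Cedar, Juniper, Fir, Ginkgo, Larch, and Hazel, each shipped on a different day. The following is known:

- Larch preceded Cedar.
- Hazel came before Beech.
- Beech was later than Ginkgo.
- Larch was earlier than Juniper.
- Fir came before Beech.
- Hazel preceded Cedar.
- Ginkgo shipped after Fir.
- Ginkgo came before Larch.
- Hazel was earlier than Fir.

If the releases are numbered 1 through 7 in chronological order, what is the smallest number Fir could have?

Hazel must come before Fir — 1 forced predecessor.
Nothing else is forced ahead of Fir, so its earliest slot is position 1 + 1 = 2.

2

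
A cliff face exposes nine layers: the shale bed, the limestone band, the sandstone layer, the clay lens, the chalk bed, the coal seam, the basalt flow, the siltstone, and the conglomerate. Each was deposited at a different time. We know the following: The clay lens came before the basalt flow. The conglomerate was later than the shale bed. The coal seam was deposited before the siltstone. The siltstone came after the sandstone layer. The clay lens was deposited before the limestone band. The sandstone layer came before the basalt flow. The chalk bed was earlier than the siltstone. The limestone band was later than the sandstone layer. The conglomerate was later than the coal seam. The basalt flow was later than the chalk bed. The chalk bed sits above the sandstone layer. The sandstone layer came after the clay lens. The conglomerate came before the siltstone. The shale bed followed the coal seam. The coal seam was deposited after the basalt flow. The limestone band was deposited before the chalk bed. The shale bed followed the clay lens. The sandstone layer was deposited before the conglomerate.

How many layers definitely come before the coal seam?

5

Directly stated before the coal seam: the basalt flow.
The chalk bed reaches the coal seam via the chalk bed → the basalt flow → the coal seam.
The clay lens reaches the coal seam via the clay lens → the basalt flow → the coal seam.
The limestone band reaches the coal seam via the limestone band → the chalk bed → the basalt flow → the coal seam.
Likewise the sandstone layer reaches the coal seam by chaining the stated constraints.
No chain forces the siltstone (or any of the others) ahead of the coal seam.
That's the basalt flow, the chalk bed, the clay lens, the limestone band, and the sandstone layer — 5 in all.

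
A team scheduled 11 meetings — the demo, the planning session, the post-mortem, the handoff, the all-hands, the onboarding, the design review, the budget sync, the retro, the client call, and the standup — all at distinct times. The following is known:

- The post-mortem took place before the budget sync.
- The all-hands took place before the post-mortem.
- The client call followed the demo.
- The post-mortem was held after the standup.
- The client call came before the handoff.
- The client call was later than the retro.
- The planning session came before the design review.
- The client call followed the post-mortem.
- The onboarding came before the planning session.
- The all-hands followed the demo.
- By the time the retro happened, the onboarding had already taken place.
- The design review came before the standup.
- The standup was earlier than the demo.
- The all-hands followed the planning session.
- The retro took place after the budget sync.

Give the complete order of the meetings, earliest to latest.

the onboarding, the planning session, the design review, the standup, the demo, the all-hands, the post-mortem, the budget sync, the retro, the client call, the handoff

The constraints fix every adjacent pair, so only one ordering works:
the onboarding → the planning session → the design review → the standup → the demo → the all-hands → the post-mortem → the budget sync → the retro → the client call → the handoff.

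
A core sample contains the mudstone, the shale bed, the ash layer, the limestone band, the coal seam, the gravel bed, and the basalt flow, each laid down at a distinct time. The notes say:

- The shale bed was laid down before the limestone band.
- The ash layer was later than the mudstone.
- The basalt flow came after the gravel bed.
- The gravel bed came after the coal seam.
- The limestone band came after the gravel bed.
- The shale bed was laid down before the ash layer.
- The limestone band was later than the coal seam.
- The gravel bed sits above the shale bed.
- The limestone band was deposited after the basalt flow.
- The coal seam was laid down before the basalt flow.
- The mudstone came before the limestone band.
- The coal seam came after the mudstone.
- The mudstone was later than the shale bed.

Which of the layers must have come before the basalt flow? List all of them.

the coal seam, the gravel bed, the mudstone, the shale bed

Directly stated before the basalt flow: the coal seam and the gravel bed.
The mudstone reaches the basalt flow via the mudstone → the coal seam → the basalt flow.
The shale bed reaches the basalt flow via the shale bed → the gravel bed → the basalt flow.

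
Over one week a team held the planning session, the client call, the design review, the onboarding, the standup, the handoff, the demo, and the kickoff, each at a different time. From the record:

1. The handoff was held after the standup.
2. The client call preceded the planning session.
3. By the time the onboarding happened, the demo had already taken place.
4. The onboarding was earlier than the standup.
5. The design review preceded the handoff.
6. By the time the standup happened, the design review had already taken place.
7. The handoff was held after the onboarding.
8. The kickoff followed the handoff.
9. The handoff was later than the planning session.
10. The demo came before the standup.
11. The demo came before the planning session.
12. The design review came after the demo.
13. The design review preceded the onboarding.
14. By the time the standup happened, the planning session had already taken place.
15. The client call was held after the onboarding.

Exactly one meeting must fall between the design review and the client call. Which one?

the onboarding

Tracing the constraints gives the design review → the onboarding → the client call, so the onboarding sits after the design review and before the client call.
No other meeting is forced both after the design review and before the client call.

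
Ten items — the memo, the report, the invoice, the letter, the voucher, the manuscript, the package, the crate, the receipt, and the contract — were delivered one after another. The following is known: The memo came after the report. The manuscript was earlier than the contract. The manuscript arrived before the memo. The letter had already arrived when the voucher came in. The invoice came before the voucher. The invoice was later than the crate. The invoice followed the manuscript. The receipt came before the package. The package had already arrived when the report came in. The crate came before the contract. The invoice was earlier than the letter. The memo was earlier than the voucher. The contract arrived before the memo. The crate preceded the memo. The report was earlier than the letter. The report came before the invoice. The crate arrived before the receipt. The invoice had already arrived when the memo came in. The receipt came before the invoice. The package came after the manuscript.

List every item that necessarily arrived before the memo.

the contract, the crate, the invoice, the manuscript, the package, the receipt, the report

Directly stated before the memo: the contract, the crate, the invoice, the manuscript, and the report.
The package reaches the memo via the package → the report → the memo.
The receipt reaches the memo via the receipt → the invoice → the memo.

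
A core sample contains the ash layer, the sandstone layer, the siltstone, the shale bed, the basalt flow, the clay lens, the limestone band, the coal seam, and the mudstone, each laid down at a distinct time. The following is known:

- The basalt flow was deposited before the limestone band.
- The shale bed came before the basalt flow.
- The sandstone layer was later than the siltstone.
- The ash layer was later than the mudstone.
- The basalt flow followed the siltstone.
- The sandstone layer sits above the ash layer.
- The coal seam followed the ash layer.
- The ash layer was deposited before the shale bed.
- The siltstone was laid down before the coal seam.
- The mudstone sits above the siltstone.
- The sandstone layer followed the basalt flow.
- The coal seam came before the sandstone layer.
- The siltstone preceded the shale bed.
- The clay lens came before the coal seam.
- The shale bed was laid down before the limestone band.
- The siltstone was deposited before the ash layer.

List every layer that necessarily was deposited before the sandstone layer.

the ash layer, the basalt flow, the clay lens, the coal seam, the mudstone, the shale bed, the siltstone

Directly stated before the sandstone layer: the ash layer, the basalt flow, the coal seam, and the siltstone.
The clay lens reaches the sandstone layer via the clay lens → the coal seam → the sandstone layer.
The mudstone reaches the sandstone layer via the mudstone → the ash layer → the sandstone layer.
The shale bed reaches the sandstone layer via the shale bed → the basalt flow → the sandstone layer.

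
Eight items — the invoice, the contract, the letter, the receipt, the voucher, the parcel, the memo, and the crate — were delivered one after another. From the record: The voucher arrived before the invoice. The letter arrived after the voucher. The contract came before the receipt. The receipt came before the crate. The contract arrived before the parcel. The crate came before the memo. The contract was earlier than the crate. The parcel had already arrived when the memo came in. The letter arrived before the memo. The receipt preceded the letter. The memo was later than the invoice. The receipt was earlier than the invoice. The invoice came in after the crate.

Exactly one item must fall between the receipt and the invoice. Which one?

the crate

Tracing the constraints gives the receipt → the crate → the invoice, so the crate sits after the receipt and before the invoice.
No other item is forced both after the receipt and before the invoice.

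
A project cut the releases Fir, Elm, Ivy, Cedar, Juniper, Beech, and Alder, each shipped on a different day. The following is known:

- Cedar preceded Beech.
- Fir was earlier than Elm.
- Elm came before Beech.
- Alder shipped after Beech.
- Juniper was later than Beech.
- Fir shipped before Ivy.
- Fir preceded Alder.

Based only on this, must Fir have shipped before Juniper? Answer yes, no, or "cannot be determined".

Chain the constraints: Fir → Elm → Beech → Juniper. Each link is directly stated, so Fir comes before Juniper.

yes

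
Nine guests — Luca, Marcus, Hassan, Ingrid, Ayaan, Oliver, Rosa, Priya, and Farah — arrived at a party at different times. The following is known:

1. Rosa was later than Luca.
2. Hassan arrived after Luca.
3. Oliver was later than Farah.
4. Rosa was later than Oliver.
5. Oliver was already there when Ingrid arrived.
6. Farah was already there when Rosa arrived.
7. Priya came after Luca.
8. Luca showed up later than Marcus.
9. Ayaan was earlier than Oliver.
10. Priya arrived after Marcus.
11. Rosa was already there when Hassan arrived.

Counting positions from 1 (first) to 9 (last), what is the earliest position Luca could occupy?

Marcus must come before Luca — 1 forced predecessor.
Nothing else is forced ahead of Luca, so their earliest slot is position 1 + 1 = 2.

2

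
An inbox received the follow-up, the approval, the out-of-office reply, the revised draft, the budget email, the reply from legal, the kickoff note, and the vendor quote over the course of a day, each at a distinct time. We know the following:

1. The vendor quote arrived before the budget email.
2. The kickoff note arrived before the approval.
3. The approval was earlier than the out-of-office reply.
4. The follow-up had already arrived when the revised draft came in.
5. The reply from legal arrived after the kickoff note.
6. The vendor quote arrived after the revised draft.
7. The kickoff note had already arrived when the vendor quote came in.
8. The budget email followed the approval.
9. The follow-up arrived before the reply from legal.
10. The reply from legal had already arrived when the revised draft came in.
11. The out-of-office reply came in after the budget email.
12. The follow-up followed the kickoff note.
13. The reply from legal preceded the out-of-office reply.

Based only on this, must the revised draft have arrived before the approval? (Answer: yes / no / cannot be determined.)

cannot be determined

No chain of stated constraints runs from the revised draft to the approval, and none runs from the approval to the revised draft either.
So the relative order of the revised draft and the approval is not fixed by the given facts.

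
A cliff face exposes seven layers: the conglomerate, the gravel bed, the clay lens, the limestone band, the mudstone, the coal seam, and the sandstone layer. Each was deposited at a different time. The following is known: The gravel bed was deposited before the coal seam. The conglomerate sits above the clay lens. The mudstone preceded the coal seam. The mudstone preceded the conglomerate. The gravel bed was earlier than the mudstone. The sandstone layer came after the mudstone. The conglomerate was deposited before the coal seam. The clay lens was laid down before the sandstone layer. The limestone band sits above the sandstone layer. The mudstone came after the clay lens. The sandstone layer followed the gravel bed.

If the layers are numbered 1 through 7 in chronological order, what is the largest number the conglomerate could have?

6

The conglomerate must come before the coal seam — 1 layer forced after it.
Everything else can be placed before the conglomerate in some valid order, so the conglomerate can sit as late as position 7 − 1 = 6.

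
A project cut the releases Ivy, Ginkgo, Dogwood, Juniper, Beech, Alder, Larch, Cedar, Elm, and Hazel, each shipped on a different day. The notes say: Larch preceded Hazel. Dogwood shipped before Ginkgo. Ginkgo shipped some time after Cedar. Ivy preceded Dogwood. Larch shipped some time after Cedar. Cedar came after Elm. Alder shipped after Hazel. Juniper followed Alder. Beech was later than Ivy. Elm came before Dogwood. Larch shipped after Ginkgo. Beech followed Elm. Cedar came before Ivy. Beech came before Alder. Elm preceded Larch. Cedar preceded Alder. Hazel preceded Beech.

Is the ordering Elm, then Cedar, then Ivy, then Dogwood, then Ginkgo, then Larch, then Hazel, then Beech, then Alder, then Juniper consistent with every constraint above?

yes

Check each stated constraint against the proposed order — e.g. Elm is ahead of Beech; Cedar is ahead of Alder. Every pair is in the required order; nothing is violated.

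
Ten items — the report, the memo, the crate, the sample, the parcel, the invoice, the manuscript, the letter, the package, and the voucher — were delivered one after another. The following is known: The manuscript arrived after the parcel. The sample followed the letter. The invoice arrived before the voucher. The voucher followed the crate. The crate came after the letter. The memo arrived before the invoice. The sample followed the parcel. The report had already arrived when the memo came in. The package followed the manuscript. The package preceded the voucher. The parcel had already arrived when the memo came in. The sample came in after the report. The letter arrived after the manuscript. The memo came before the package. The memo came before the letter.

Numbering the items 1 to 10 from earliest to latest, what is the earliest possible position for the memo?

3

The parcel and the report must both come before the memo — 2 forced predecessors.
Nothing else is forced ahead of the memo, so its earliest slot is position 2 + 1 = 3.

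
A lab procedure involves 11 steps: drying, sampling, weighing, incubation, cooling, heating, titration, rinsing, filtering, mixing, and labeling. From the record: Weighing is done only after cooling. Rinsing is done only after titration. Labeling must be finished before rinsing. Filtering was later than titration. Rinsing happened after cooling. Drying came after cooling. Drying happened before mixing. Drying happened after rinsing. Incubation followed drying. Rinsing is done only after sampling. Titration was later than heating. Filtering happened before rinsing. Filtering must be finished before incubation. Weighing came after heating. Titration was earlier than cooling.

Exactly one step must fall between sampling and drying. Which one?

rinsing

Tracing the constraints gives sampling → rinsing → drying, so rinsing sits after sampling and before drying.
No other step is forced both after sampling and before drying.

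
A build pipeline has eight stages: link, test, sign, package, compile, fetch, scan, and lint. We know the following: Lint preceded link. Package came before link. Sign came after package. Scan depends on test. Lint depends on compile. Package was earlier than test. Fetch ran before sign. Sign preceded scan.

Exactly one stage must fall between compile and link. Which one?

lint

Tracing the constraints gives compile → lint → link, so lint sits after compile and before link.
No other stage is forced both after compile and before link.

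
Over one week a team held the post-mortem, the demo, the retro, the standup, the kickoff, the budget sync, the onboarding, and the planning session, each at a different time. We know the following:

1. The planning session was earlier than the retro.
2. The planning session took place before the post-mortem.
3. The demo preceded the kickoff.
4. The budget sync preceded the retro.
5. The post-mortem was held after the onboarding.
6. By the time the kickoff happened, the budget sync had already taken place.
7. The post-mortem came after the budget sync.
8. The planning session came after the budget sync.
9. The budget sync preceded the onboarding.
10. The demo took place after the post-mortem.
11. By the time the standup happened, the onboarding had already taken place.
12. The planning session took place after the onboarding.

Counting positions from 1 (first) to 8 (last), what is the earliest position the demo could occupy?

5

The budget sync, the onboarding, the planning session, and the post-mortem must all come before the demo — 4 forced predecessors.
Nothing else is forced ahead of the demo, so its earliest slot is position 4 + 1 = 5.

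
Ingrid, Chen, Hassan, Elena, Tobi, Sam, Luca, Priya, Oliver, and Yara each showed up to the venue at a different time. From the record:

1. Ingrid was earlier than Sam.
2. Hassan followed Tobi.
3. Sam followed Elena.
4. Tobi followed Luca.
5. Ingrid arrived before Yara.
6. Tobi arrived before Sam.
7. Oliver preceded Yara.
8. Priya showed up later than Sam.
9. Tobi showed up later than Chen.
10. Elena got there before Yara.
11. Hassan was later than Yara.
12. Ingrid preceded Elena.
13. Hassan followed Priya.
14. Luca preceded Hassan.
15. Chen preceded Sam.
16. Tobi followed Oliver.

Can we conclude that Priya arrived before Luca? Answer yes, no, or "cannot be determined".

Tracing the constraints gives Luca → Tobi → Sam → Priya, so Luca must come before Priya.
That means Priya cannot be before Luca.

no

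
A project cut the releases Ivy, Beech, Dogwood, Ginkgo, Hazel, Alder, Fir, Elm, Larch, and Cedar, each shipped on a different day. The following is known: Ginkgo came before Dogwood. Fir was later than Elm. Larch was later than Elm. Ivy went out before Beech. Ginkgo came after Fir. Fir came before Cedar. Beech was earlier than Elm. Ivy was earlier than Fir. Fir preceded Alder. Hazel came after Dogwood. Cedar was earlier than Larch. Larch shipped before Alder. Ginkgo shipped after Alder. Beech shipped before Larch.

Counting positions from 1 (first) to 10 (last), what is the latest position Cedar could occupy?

Cedar must come before Alder, Dogwood, Ginkgo, Hazel, and Larch — 5 releases forced after it.
Everything else can be placed before Cedar in some valid order, so Cedar can sit as late as position 10 − 5 = 5.

5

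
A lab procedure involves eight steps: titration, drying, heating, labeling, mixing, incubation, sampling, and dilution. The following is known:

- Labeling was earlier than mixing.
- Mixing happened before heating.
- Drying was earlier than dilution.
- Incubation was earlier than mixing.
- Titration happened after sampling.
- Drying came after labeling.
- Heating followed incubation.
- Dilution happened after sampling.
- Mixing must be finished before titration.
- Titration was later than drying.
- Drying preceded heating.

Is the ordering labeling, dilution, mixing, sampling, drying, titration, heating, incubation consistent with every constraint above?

no

The constraints require incubation before mixing, but in the proposed sequence mixing appears ahead of incubation. That one violation is enough.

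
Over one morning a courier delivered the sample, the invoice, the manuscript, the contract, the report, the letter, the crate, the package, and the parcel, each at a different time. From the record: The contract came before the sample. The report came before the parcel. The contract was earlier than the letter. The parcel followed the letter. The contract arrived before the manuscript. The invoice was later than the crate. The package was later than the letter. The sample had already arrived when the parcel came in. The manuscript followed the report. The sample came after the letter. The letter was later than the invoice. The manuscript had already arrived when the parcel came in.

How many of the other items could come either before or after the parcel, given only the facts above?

Forced before the parcel: the contract, the crate, the invoice, the letter, the manuscript, the report, and the sample.
That leaves the package with no forced order relative to the parcel — 1.

1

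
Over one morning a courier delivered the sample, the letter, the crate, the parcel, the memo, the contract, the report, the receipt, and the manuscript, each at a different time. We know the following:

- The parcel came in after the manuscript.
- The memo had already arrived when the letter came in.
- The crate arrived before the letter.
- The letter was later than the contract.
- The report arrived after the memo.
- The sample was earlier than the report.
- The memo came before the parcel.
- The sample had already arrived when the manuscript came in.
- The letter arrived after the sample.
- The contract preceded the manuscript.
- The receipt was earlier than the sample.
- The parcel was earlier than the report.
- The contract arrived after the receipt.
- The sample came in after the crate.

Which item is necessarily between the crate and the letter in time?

the sample

Tracing the constraints gives the crate → the sample → the letter, so the sample sits after the crate and before the letter.
No other item is forced both after the crate and before the letter.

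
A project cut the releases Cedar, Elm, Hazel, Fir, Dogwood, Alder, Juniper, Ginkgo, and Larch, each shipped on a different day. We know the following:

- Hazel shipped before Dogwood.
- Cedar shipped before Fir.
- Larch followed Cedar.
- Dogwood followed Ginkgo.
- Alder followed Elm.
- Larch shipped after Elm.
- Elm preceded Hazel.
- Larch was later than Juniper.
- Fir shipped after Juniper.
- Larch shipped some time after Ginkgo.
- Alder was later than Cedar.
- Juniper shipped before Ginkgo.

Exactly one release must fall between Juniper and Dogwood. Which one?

Tracing the constraints gives Juniper → Ginkgo → Dogwood, so Ginkgo sits after Juniper and before Dogwood.
No other release is forced both after Juniper and before Dogwood.

Ginkgo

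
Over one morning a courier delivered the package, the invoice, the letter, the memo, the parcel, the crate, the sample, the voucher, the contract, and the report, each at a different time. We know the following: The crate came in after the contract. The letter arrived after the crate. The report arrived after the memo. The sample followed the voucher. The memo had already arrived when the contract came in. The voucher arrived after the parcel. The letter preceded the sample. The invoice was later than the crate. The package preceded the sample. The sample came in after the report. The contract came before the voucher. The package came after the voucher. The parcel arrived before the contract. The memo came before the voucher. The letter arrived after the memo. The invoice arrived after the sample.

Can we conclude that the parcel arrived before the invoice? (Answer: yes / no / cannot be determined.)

Chain the constraints: the parcel → the contract → the crate → the invoice. Each link is directly stated, so the parcel comes before the invoice.

yes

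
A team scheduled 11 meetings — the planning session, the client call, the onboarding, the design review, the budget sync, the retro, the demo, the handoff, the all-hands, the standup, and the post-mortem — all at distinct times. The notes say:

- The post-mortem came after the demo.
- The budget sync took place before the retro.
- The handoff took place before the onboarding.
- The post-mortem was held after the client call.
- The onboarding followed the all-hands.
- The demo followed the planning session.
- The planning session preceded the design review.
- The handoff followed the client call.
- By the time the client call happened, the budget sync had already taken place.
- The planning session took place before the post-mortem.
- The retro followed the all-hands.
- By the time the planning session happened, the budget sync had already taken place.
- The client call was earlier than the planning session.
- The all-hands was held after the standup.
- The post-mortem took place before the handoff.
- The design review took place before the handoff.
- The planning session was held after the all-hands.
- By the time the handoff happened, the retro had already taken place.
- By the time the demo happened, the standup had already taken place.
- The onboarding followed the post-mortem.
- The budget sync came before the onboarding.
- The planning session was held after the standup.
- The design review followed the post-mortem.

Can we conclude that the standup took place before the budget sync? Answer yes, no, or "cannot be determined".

cannot be determined

No chain of stated constraints runs from the standup to the budget sync, and none runs from the budget sync to the standup either.
So the relative order of the standup and the budget sync is not fixed by the given facts.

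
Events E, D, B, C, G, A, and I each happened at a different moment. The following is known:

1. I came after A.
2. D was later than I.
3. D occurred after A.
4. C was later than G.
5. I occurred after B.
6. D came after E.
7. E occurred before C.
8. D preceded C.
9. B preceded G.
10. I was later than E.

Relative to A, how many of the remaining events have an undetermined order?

Forced after A: C, D, and I.
That leaves B, E, and G with no forced order relative to A — 3.

3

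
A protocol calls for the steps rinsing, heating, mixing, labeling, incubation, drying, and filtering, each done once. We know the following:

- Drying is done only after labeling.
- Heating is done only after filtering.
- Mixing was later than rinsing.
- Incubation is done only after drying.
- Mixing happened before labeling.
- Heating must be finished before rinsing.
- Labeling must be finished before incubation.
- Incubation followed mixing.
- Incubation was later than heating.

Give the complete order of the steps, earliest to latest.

filtering, heating, rinsing, mixing, labeling, drying, incubation

The constraints fix every adjacent pair, so only one ordering works:
filtering → heating → rinsing → mixing → labeling → drying → incubation.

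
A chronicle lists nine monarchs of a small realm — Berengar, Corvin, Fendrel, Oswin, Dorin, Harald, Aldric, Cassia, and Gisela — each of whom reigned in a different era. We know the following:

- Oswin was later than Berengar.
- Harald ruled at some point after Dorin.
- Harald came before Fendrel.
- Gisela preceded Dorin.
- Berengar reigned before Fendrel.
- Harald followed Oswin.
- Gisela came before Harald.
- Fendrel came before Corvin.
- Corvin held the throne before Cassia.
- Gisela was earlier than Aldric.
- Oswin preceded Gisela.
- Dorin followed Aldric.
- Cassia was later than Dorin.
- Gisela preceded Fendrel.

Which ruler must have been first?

Berengar

Berengar has a chain of constraints placing them before every other ruler, so Berengar must be first.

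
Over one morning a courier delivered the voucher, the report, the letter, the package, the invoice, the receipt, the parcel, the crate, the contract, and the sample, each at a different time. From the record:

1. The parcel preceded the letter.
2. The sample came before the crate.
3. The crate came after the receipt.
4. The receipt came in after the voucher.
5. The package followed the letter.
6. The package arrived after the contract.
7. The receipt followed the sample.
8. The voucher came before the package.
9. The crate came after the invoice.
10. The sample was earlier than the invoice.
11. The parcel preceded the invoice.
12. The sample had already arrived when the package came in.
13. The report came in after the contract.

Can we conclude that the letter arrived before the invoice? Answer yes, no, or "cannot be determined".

No chain of stated constraints runs from the letter to the invoice, and none runs from the invoice to the letter either.
So the relative order of the letter and the invoice is not fixed by the given facts.

cannot be determined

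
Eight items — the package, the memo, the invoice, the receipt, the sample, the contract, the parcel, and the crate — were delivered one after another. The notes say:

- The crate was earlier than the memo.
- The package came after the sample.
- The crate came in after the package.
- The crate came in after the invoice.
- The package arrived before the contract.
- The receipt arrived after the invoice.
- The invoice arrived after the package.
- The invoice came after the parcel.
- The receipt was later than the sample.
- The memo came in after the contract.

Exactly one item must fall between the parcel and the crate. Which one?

Tracing the constraints gives the parcel → the invoice → the crate, so the invoice sits after the parcel and before the crate.
No other item is forced both after the parcel and before the crate.

the invoice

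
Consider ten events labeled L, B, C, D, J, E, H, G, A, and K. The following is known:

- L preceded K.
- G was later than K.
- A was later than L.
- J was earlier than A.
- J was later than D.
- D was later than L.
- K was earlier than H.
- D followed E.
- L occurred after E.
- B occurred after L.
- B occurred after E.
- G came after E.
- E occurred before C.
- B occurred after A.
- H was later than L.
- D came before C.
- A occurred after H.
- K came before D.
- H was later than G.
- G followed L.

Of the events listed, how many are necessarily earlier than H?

4

Directly stated before H: G, K, and L.
E reaches H via E → G → H.
No chain forces J (or any of the others) ahead of H.
That's E, G, K, and L — 4 in all.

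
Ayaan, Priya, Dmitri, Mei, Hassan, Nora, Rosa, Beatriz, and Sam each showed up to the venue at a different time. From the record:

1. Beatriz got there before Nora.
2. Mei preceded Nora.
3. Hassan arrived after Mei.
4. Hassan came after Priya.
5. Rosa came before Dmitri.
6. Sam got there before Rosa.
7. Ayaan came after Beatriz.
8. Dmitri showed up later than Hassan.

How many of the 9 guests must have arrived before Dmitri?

Directly stated before Dmitri: Hassan and Rosa.
Mei reaches Dmitri via Mei → Hassan → Dmitri.
Priya reaches Dmitri via Priya → Hassan → Dmitri.
Sam reaches Dmitri via Sam → Rosa → Dmitri.
No chain forces Nora (or any of the others) ahead of Dmitri.
That's Hassan, Mei, Priya, Rosa, and Sam — 5 in all.

5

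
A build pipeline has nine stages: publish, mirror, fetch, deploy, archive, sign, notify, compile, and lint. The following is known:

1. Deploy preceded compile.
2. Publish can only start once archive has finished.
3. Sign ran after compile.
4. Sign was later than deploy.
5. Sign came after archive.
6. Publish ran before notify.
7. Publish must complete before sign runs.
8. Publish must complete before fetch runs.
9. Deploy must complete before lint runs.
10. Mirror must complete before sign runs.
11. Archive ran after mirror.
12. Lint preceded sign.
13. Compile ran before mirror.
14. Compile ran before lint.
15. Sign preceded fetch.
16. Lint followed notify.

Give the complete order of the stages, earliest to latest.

deploy, compile, mirror, archive, publish, notify, lint, sign, fetch

The constraints fix every adjacent pair, so only one ordering works:
deploy → compile → mirror → archive → publish → notify → lint → sign → fetch.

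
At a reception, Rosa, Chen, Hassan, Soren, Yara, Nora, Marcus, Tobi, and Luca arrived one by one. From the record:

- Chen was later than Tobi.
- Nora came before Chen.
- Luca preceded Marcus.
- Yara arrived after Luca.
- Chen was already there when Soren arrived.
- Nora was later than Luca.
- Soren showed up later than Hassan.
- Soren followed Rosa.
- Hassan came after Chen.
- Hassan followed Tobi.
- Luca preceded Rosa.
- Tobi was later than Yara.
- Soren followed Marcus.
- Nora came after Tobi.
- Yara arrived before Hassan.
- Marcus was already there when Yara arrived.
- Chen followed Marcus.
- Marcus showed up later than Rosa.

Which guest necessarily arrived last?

Every other guest has a chain of constraints placing them before Soren, so Soren is last.

Soren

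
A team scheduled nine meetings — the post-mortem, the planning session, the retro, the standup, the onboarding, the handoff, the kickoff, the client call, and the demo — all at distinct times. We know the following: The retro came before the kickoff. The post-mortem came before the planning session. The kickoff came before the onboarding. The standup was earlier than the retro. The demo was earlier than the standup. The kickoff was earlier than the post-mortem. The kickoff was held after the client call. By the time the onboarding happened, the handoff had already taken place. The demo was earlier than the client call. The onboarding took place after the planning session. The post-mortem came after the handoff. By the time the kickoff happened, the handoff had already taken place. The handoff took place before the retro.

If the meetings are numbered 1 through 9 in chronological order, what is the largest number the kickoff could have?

6

The kickoff must come before the onboarding, the planning session, and the post-mortem — 3 meetings forced after it.
Everything else can be placed before the kickoff in some valid order, so the kickoff can sit as late as position 9 − 3 = 6.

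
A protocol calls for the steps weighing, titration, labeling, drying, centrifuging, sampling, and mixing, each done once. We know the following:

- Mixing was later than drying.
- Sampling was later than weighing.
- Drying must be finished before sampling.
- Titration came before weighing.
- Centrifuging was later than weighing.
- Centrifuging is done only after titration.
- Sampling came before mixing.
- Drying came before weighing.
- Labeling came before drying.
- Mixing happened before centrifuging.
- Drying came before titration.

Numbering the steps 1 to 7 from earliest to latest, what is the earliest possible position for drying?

2

Labeling must come before drying — 1 forced predecessor.
Nothing else is forced ahead of drying, so its earliest slot is position 1 + 1 = 2.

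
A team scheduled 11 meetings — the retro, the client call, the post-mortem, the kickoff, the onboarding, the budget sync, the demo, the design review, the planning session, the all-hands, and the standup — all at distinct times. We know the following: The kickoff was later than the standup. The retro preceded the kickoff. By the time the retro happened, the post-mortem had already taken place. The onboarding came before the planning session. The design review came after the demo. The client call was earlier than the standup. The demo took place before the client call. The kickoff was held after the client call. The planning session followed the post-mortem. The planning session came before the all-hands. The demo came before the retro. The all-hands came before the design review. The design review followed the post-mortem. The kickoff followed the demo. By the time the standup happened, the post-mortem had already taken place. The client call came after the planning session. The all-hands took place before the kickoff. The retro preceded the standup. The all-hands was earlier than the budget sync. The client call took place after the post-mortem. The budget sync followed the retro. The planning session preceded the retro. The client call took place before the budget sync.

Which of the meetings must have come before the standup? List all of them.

Directly stated before the standup: the client call, the post-mortem, and the retro.
The demo reaches the standup via the demo → the client call → the standup.
The onboarding reaches the standup via the onboarding → the planning session → the client call → the standup.
The planning session reaches the standup via the planning session → the client call → the standup.
No chain forces the design review (or any of the others) ahead of the standup.

the client call, the demo, the onboarding, the planning session, the post-mortem, the retro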